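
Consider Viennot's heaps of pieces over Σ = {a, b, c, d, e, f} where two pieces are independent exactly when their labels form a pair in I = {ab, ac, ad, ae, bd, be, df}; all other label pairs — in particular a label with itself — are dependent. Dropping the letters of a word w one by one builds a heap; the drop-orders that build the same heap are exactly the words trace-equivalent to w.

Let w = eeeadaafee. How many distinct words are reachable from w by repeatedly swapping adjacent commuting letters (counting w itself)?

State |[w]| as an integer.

#0=e has no predecessor
#1=e depends on [0:e]
#2=e depends on [1:e]
#3=a has no predecessor
#4=d depends on [2:e]
#5=a depends on [3:a]
#6=a depends on [5:a]
#7=f depends on [2:e, 6:a]
#8=e depends on [4:d, 7:f]
#9=e depends on [8:e]
sources: [0:e, 3:a]
N(rest) = Σ N(rest − s) over sources s of rest; N(one piece) = 1:
  size 1 → [9]=1
  size 2 → [8,9]=1
  size 3 → [4,8,9]=1  [7,8,9]=1
  size 4 → [4,7,8,9]=2  [6,7,8,9]=1
  size 5 → [2,4,7,8,9]=2  [4,6,7,8,9]=3  [5,6,7,8,9]=1
  size 6 → [1,2,4,7,8,9]=2  [2,4,6,7,8,9]=5  [3,5,6,7,8,9]=1  [4,5,6,7,8,9]=4
  size 7 → [0,1,2,4,7,8,9]=2  [1,2,4,6,7,8,9]=7  [2,4,5,6,7,8,9]=9  [3,4,5,6,7,8,9]=5
  size 8 → [0,1,2,4,6,7,8,9]=9  [1,2,4,5,6,7,8,9]=16  [2,3,4,5,6,7,8,9]=14
  first=0(e) contributes 30
  first=3(a) contributes 25
|[w]| = 55

55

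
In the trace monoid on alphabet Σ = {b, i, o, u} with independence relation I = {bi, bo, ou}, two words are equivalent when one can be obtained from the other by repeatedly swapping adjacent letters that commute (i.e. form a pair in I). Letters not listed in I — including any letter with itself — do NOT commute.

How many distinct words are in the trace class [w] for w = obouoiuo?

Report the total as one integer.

0(o) covers ∅
1(b) covers ∅
2(o) covers 0:o
3(u) covers 1:b
4(o) covers 2:o
5(i) covers 3:u, 4:o
6(u) covers 5:i
7(o) covers 5:i
floor of heap: 0:o, 1:b
completions by unplaced set U, small U first (add the entries for U minus each lowest piece of U):
  |U|=1: {6}:1  {7}:1
  |U|=2: {6,7}:2
  |U|=3: {5,6,7}:2
  |U|=4: {3,5,6,7}:2  {4,5,6,7}:2
  |U|=5: {1,3,5,6,7}:2  {2,4,5,6,7}:2  {3,4,5,6,7}:4
  |U|=6: {0,2,4,5,6,7}:2  {1,3,4,5,6,7}:6  {2,3,4,5,6,7}:6
  start at 0(o): 12
  start at 1(b): 8
sum over floor = 20

20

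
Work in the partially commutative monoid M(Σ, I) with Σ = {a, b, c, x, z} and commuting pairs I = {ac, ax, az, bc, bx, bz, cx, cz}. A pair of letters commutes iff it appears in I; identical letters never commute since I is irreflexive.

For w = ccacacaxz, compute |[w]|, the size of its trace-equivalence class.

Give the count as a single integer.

drop 0:c onto floor
drop 1:c onto {0:c}
drop 2:a onto floor
drop 3:c onto {1:c}
drop 4:a onto {2:a}
drop 5:c onto {3:c}
drop 6:a onto {4:a}
drop 7:x onto floor
drop 8:z onto {7:x}
ground layer = {0:c, 2:a, 7:x}
drop-orders for the pieces not yet dropped (sum over which currently-grounded one goes next):
  1 to go: {5} 1  {6} 1  {8} 1
  2 to go: {3,5} 1  {4,6} 1  {5,6} 2  {5,8} 2  {6,8} 2  {7,8} 1
  3 to go: {1,3,5} 1  {2,4,6} 1  {3,5,6} 3  {3,5,8} 3  {4,5,6} 3  {4,6,8} 3  {5,6,8} 6  {5,7,8} 3  {6,7,8} 3
  4 to go: {0,1,3,5} 1  {1,3,5,6} 4  {1,3,5,8} 4  {2,4,5,6} 4  {2,4,6,8} 4  {3,4,5,6} 6  {3,5,6,8} 12  {3,5,7,8} 6  {4,5,6,8} 12  {4,6,7,8} 6  {5,6,7,8} 12
  5 to go: {0,1,3,5,6} 5  {0,1,3,5,8} 5  {1,3,4,5,6} 10  {1,3,5,6,8} 20  {1,3,5,7,8} 10  {2,3,4,5,6} 10  {2,4,5,6,8} 20  {2,4,6,7,8} 10  {3,4,5,6,8} 30  {3,5,6,7,8} 30  {4,5,6,7,8} 30
  6 to go: {0,1,3,4,5,6} 15  {0,1,3,5,6,8} 30  {0,1,3,5,7,8} 15  {1,2,3,4,5,6} 20  {1,3,4,5,6,8} 60  {1,3,5,6,7,8} 60  {2,3,4,5,6,8} 60  {2,4,5,6,7,8} 60  {3,4,5,6,7,8} 90
  7 to go: {0,1,2,3,4,5,6} 35  {0,1,3,4,5,6,8} 105  {0,1,3,5,6,7,8} 105  {1,2,3,4,5,6,8} 140  {1,3,4,5,6,7,8} 210  {2,3,4,5,6,7,8} 210
  if 0:c drops first: 560 orders
  if 2:a drops first: 420 orders
  if 7:x drops first: 280 orders
heap linearizations: 1260

1260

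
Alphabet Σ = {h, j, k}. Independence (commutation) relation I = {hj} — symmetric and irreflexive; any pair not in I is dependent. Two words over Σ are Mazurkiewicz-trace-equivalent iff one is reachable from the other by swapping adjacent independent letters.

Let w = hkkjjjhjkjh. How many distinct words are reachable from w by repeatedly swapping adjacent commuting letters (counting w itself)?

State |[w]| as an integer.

10

drop 0:h onto floor
drop 1:k onto {0:h}
drop 2:k onto {1:k}
drop 3:j onto {2:k}
drop 4:j onto {3:j}
drop 5:j onto {4:j}
drop 6:h onto {2:k}
drop 7:j onto {5:j}
drop 8:k onto {6:h, 7:j}
drop 9:j onto {8:k}
drop 10:h onto {8:k}
ground layer = {0:h}
drop-orders for the pieces not yet dropped (sum over which currently-grounded one goes next):
  1 to go: {9} 1  {10} 1
  2 to go: {9,10} 2
  3 to go: {8,9,10} 2
  4 to go: {6,8,9,10} 2  {7,8,9,10} 2
  5 to go: {5,7,8,9,10} 2  {6,7,8,9,10} 4
  6 to go: {4,5,7,8,9,10} 2  {5,6,7,8,9,10} 6
  7 to go: {3,4,5,7,8,9,10} 2  {4,5,6,7,8,9,10} 8
  8 to go: {3,4,5,6,7,8,9,10} 10
  9 to go: {2,3,4,5,6,7,8,9,10} 10
  if 0:h drops first: 10 orders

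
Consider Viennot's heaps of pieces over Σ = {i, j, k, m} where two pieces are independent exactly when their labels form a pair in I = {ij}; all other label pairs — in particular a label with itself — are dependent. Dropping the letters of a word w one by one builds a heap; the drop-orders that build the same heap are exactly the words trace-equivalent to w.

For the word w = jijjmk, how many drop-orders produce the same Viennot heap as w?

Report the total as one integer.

4

drop 0:j onto floor
drop 1:i onto floor
drop 2:j onto {0:j}
drop 3:j onto {2:j}
drop 4:m onto {1:i, 3:j}
drop 5:k onto {4:m}
ground layer = {0:j, 1:i}
drop-orders for the pieces not yet dropped (sum over which currently-grounded one goes next):
  1 to go: {5} 1
  2 to go: {4,5} 1
  3 to go: {1,4,5} 1  {3,4,5} 1
  4 to go: {1,3,4,5} 2  {2,3,4,5} 1
  if 0:j drops first: 3 orders
  if 1:i drops first: 1 orders
heap linearizations: 4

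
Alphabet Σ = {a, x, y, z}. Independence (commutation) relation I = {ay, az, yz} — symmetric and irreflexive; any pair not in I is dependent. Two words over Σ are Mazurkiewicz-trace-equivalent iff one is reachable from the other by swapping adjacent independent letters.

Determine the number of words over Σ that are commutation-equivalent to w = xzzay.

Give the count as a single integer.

12

piece 0:x — minimal
piece 1:z rests on {0:x}
piece 2:z rests on {1:z}
piece 3:a rests on {0:x}
piece 4:y rests on {0:x}
minimal pieces: {0:x}
ways to finish when only these pieces remain (= sum over removing one remaining piece with nothing left below it):
  1 left: {2}→1  {3}→1  {4}→1
  2 left: {1,2}→1  {2,3}→2  {2,4}→2  {3,4}→2
  3 left: {1,2,3}→3  {1,2,4}→3  {2,3,4}→6
  placing 0:x first → 12 extensions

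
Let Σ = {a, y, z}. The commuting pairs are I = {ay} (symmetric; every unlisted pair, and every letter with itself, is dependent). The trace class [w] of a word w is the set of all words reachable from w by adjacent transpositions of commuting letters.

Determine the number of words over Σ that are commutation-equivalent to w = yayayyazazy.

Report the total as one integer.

#0=y has no predecessor
#1=a has no predecessor
#2=y depends on [0:y]
#3=a depends on [1:a]
#4=y depends on [2:y]
#5=y depends on [4:y]
#6=a depends on [3:a]
#7=z depends on [5:y, 6:a]
#8=a depends on [7:z]
#9=z depends on [8:a]
#10=y depends on [9:z]
sources: [0:y, 1:a]
N(rest) = Σ N(rest − s) over sources s of rest; N(one piece) = 1:
  size 1 → [10]=1
  size 2 → [9,10]=1
  size 3 → [8,9,10]=1
  size 4 → [7,8,9,10]=1
  size 5 → [5,7,8,9,10]=1  [6,7,8,9,10]=1
  size 6 → [3,6,7,8,9,10]=1  [4,5,7,8,9,10]=1  [5,6,7,8,9,10]=2
  size 7 → [1,3,6,7,8,9,10]=1  [2,4,5,7,8,9,10]=1  [3,5,6,7,8,9,10]=3  [4,5,6,7,8,9,10]=3
  size 8 → [0,2,4,5,7,8,9,10]=1  [1,3,5,6,7,8,9,10]=4  [2,4,5,6,7,8,9,10]=4  [3,4,5,6,7,8,9,10]=6
  size 9 → [0,2,4,5,6,7,8,9,10]=5  [1,3,4,5,6,7,8,9,10]=10  [2,3,4,5,6,7,8,9,10]=10
  first=0(y) contributes 20
  first=1(a) contributes 15
|[w]| = 35

35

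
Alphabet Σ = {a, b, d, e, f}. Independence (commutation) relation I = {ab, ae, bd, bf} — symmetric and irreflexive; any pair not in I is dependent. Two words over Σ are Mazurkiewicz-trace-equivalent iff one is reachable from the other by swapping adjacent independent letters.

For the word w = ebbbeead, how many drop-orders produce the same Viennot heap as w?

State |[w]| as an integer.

0(e) covers ∅
1(b) covers 0:e
2(b) covers 1:b
3(b) covers 2:b
4(e) covers 3:b
5(e) covers 4:e
6(a) covers ∅
7(d) covers 5:e, 6:a
floor of heap: 0:e, 6:a
completions by unplaced set U, small U first (add the entries for U minus each lowest piece of U):
  |U|=1: {7}:1
  |U|=2: {5,7}:1  {6,7}:1
  |U|=3: {4,5,7}:1  {5,6,7}:2
  |U|=4: {3,4,5,7}:1  {4,5,6,7}:3
  |U|=5: {2,3,4,5,7}:1  {3,4,5,6,7}:4
  |U|=6: {1,2,3,4,5,7}:1  {2,3,4,5,6,7}:5
  start at 0(e): 6
  start at 6(a): 1
sum over floor = 7

7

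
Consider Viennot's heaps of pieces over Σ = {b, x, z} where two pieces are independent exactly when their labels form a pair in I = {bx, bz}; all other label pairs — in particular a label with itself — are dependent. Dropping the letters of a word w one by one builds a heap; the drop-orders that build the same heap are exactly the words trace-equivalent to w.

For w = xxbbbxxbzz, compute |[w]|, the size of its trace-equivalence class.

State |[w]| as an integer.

210

piece 0:x — minimal
piece 1:x rests on {0:x}
piece 2:b — minimal
piece 3:b rests on {2:b}
piece 4:b rests on {3:b}
piece 5:x rests on {1:x}
piece 6:x rests on {5:x}
piece 7:b rests on {4:b}
piece 8:z rests on {6:x}
piece 9:z rests on {8:z}
minimal pieces: {0:x, 2:b}
ways to finish when only these pieces remain (= sum over removing one remaining piece with nothing left below it):
  1 left: {7}→1  {9}→1
  2 left: {4,7}→1  {7,9}→2  {8,9}→1
  3 left: {3,4,7}→1  {4,7,9}→3  {6,8,9}→1  {7,8,9}→3
  4 left: {2,3,4,7}→1  {3,4,7,9}→4  {4,7,8,9}→6  {5,6,8,9}→1  {6,7,8,9}→4
  5 left: {1,5,6,8,9}→1  {2,3,4,7,9}→5  {3,4,7,8,9}→10  {4,6,7,8,9}→10  {5,6,7,8,9}→5
  6 left: {0,1,5,6,8,9}→1  {1,5,6,7,8,9}→6  {2,3,4,7,8,9}→15  {3,4,6,7,8,9}→20  {4,5,6,7,8,9}→15
  7 left: {0,1,5,6,7,8,9}→7  {1,4,5,6,7,8,9}→21  {2,3,4,6,7,8,9}→35  {3,4,5,6,7,8,9}→35
  8 left: {0,1,4,5,6,7,8,9}→28  {1,3,4,5,6,7,8,9}→56  {2,3,4,5,6,7,8,9}→70
  placing 0:x first → 126 extensions
  placing 2:b first → 84 extensions
total linear extensions = 210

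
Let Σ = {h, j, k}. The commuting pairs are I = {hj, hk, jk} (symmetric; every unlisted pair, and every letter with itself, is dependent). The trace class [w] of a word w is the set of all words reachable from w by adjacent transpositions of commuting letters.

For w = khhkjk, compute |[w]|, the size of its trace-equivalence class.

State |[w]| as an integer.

60

0(k) covers ∅
1(h) covers ∅
2(h) covers 1:h
3(k) covers 0:k
4(j) covers ∅
5(k) covers 3:k
floor of heap: 0:k, 1:h, 4:j
completions by unplaced set U, small U first (add the entries for U minus each lowest piece of U):
  |U|=1: {2}:1  {4}:1  {5}:1
  |U|=2: {1,2}:1  {2,4}:2  {2,5}:2  {3,5}:1  {4,5}:2
  |U|=3: {0,3,5}:1  {1,2,4}:3  {1,2,5}:3  {2,3,5}:3  {2,4,5}:6  {3,4,5}:3
  |U|=4: {0,2,3,5}:4  {0,3,4,5}:4  {1,2,3,5}:6  {1,2,4,5}:12  {2,3,4,5}:12
  start at 0(k): 30
  start at 1(h): 20
  start at 4(j): 10
sum over floor = 60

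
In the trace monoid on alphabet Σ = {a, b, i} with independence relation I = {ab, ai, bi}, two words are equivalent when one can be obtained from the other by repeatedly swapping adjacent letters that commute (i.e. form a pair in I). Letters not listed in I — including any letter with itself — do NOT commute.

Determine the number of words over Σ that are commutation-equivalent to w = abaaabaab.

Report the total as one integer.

piece 0:a — minimal
piece 1:b — minimal
piece 2:a rests on {0:a}
piece 3:a rests on {2:a}
piece 4:a rests on {3:a}
piece 5:b rests on {1:b}
piece 6:a rests on {4:a}
piece 7:a rests on {6:a}
piece 8:b rests on {5:b}
minimal pieces: {0:a, 1:b}
ways to finish when only these pieces remain (= sum over removing one remaining piece with nothing left below it):
  1 left: {7}→1  {8}→1
  2 left: {5,8}→1  {6,7}→1  {7,8}→2
  3 left: {1,5,8}→1  {4,6,7}→1  {5,7,8}→3  {6,7,8}→3
  4 left: {1,5,7,8}→4  {3,4,6,7}→1  {4,6,7,8}→4  {5,6,7,8}→6
  5 left: {1,5,6,7,8}→10  {2,3,4,6,7}→1  {3,4,6,7,8}→5  {4,5,6,7,8}→10
  6 left: {0,2,3,4,6,7}→1  {1,4,5,6,7,8}→20  {2,3,4,6,7,8}→6  {3,4,5,6,7,8}→15
  7 left: {0,2,3,4,6,7,8}→7  {1,3,4,5,6,7,8}→35  {2,3,4,5,6,7,8}→21
  placing 0:a first → 56 extensions
  placing 1:b first → 28 extensions
total linear extensions = 84

84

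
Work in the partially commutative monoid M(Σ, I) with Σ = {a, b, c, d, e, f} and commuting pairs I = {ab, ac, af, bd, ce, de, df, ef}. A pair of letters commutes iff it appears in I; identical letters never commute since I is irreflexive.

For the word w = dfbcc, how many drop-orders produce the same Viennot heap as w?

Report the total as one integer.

3

drop 0:d onto floor
drop 1:f onto floor
drop 2:b onto {1:f}
drop 3:c onto {0:d, 2:b}
drop 4:c onto {3:c}
ground layer = {0:d, 1:f}
drop-orders for the pieces not yet dropped (sum over which currently-grounded one goes next):
  1 to go: {4} 1
  2 to go: {3,4} 1
  3 to go: {0,3,4} 1  {2,3,4} 1
  if 0:d drops first: 1 orders
  if 1:f drops first: 2 orders
heap linearizations: 3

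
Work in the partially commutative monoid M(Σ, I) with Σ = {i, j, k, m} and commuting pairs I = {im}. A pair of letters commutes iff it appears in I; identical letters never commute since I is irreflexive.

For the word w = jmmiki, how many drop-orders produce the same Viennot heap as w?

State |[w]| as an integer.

3

0(j) covers ∅
1(m) covers 0:j
2(m) covers 1:m
3(i) covers 0:j
4(k) covers 2:m, 3:i
5(i) covers 4:k
floor of heap: 0:j
completions by unplaced set U, small U first (add the entries for U minus each lowest piece of U):
  |U|=1: {5}:1
  |U|=2: {4,5}:1
  |U|=3: {2,4,5}:1  {3,4,5}:1
  |U|=4: {1,2,4,5}:1  {2,3,4,5}:2
  start at 0(j): 3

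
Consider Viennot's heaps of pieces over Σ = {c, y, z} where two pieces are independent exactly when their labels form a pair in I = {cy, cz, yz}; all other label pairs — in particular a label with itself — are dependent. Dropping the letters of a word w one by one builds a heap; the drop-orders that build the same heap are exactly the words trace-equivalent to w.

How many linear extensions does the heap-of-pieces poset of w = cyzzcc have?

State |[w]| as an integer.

60

drop 0:c onto floor
drop 1:y onto floor
drop 2:z onto floor
drop 3:z onto {2:z}
drop 4:c onto {0:c}
drop 5:c onto {4:c}
ground layer = {0:c, 1:y, 2:z}
drop-orders for the pieces not yet dropped (sum over which currently-grounded one goes next):
  1 to go: {1} 1  {3} 1  {5} 1
  2 to go: {1,3} 2  {1,5} 2  {2,3} 1  {3,5} 2  {4,5} 1
  3 to go: {0,4,5} 1  {1,2,3} 3  {1,3,5} 6  {1,4,5} 3  {2,3,5} 3  {3,4,5} 3
  4 to go: {0,1,4,5} 4  {0,3,4,5} 4  {1,2,3,5} 12  {1,3,4,5} 12  {2,3,4,5} 6
  if 0:c drops first: 30 orders
  if 1:y drops first: 10 orders
  if 2:z drops first: 20 orders
heap linearizations: 60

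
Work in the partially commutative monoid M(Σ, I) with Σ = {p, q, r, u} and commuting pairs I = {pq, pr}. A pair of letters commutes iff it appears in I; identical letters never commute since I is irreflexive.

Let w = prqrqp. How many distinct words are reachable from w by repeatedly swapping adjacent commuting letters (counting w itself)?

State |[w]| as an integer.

#0=p has no predecessor
#1=r has no predecessor
#2=q depends on [1:r]
#3=r depends on [2:q]
#4=q depends on [3:r]
#5=p depends on [0:p]
sources: [0:p, 1:r]
N(rest) = Σ N(rest − s) over sources s of rest; N(one piece) = 1:
  size 1 → [4]=1  [5]=1
  size 2 → [0,5]=1  [3,4]=1  [4,5]=2
  size 3 → [0,4,5]=3  [2,3,4]=1  [3,4,5]=3
  size 4 → [0,3,4,5]=6  [1,2,3,4]=1  [2,3,4,5]=4
  first=0(p) contributes 5
  first=1(r) contributes 10
|[w]| = 15

15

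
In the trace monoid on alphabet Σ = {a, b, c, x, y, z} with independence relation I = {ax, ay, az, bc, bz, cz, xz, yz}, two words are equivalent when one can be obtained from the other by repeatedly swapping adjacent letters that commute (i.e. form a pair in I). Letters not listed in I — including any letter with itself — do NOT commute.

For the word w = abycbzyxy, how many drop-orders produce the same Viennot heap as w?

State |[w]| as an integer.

18

drop 0:a onto floor
drop 1:b onto {0:a}
drop 2:y onto {1:b}
drop 3:c onto {2:y}
drop 4:b onto {2:y}
drop 5:z onto floor
drop 6:y onto {3:c, 4:b}
drop 7:x onto {6:y}
drop 8:y onto {7:x}
ground layer = {0:a, 5:z}
drop-orders for the pieces not yet dropped (sum over which currently-grounded one goes next):
  1 to go: {5} 1  {8} 1
  2 to go: {5,8} 2  {7,8} 1
  3 to go: {5,7,8} 3  {6,7,8} 1
  4 to go: {3,6,7,8} 1  {4,6,7,8} 1  {5,6,7,8} 4
  5 to go: {3,4,6,7,8} 2  {3,5,6,7,8} 5  {4,5,6,7,8} 5
  6 to go: {2,3,4,6,7,8} 2  {3,4,5,6,7,8} 12
  7 to go: {1,2,3,4,6,7,8} 2  {2,3,4,5,6,7,8} 14
  if 0:a drops first: 16 orders
  if 5:z drops first: 2 orders
heap linearizations: 18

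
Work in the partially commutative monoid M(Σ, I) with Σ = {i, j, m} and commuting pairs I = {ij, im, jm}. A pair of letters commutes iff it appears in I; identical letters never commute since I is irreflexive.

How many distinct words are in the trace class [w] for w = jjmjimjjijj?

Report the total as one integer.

1980

0(j) covers ∅
1(j) covers 0:j
2(m) covers ∅
3(j) covers 1:j
4(i) covers ∅
5(m) covers 2:m
6(j) covers 3:j
7(j) covers 6:j
8(i) covers 4:i
9(j) covers 7:j
10(j) covers 9:j
floor of heap: 0:j, 2:m, 4:i
completions by unplaced set U, small U first (add the entries for U minus each lowest piece of U):
  |U|=1: {5}:1  {8}:1  {10}:1
  |U|=2: {2,5}:1  {4,8}:1  {5,8}:2  {5,10}:2  {8,10}:2  {9,10}:1
  |U|=3: {2,5,8}:3  {2,5,10}:3  {4,5,8}:3  {4,8,10}:3  {5,8,10}:6  {5,9,10}:3  {7,9,10}:1  {8,9,10}:3
  |U|=4: {2,4,5,8}:6  {2,5,8,10}:12  {2,5,9,10}:6  {4,5,8,10}:12  {4,8,9,10}:6  {5,7,9,10}:4  {5,8,9,10}:12  {6,7,9,10}:1  {7,8,9,10}:4
  |U|=5: {2,4,5,8,10}:30  {2,5,7,9,10}:10  {2,5,8,9,10}:30  {3,6,7,9,10}:1  {4,5,8,9,10}:30  {4,7,8,9,10}:10  {5,6,7,9,10}:5  {5,7,8,9,10}:20  {6,7,8,9,10}:5
  |U|=6: {1,3,6,7,9,10}:1  {2,4,5,8,9,10}:90  {2,5,6,7,9,10}:15  {2,5,7,8,9,10}:60  {3,5,6,7,9,10}:6  {3,6,7,8,9,10}:6  {4,5,7,8,9,10}:60  {4,6,7,8,9,10}:15  {5,6,7,8,9,10}:30
  |U|=7: {0,1,3,6,7,9,10}:1  {1,3,5,6,7,9,10}:7  {1,3,6,7,8,9,10}:7  {2,3,5,6,7,9,10}:21  {2,4,5,7,8,9,10}:210  {2,5,6,7,8,9,10}:105  {3,4,6,7,8,9,10}:21  {3,5,6,7,8,9,10}:42  {4,5,6,7,8,9,10}:105
  |U|=8: {0,1,3,5,6,7,9,10}:8  {0,1,3,6,7,8,9,10}:8  {1,2,3,5,6,7,9,10}:28  {1,3,4,6,7,8,9,10}:28  {1,3,5,6,7,8,9,10}:56  {2,3,5,6,7,8,9,10}:168  {2,4,5,6,7,8,9,10}:420  {3,4,5,6,7,8,9,10}:168
  |U|=9: {0,1,2,3,5,6,7,9,10}:36  {0,1,3,4,6,7,8,9,10}:36  {0,1,3,5,6,7,8,9,10}:72  {1,2,3,5,6,7,8,9,10}:252  {1,3,4,5,6,7,8,9,10}:252  {2,3,4,5,6,7,8,9,10}:756
  start at 0(j): 1260
  start at 2(m): 360
  start at 4(i): 360
sum over floor = 1980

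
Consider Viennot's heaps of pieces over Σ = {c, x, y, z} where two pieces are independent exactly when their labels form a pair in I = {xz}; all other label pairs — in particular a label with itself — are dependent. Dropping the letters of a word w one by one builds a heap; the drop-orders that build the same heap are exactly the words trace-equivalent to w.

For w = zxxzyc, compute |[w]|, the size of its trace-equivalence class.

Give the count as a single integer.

6

0(z) covers ∅
1(x) covers ∅
2(x) covers 1:x
3(z) covers 0:z
4(y) covers 2:x, 3:z
5(c) covers 4:y
floor of heap: 0:z, 1:x
completions by unplaced set U, small U first (add the entries for U minus each lowest piece of U):
  |U|=1: {5}:1
  |U|=2: {4,5}:1
  |U|=3: {2,4,5}:1  {3,4,5}:1
  |U|=4: {0,3,4,5}:1  {1,2,4,5}:1  {2,3,4,5}:2
  start at 0(z): 3
  start at 1(x): 3
sum over floor = 6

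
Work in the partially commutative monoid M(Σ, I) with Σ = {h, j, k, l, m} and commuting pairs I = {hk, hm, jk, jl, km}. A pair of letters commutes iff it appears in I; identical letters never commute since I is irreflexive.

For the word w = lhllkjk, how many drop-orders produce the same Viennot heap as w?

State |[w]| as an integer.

5

#0=l has no predecessor
#1=h depends on [0:l]
#2=l depends on [1:h]
#3=l depends on [2:l]
#4=k depends on [3:l]
#5=j depends on [1:h]
#6=k depends on [4:k]
sources: [0:l]
N(rest) = Σ N(rest − s) over sources s of rest; N(one piece) = 1:
  size 1 → [5]=1  [6]=1
  size 2 → [4,6]=1  [5,6]=2
  size 3 → [3,4,6]=1  [4,5,6]=3
  size 4 → [2,3,4,6]=1  [3,4,5,6]=4
  size 5 → [2,3,4,5,6]=5
  first=0(l) contributes 5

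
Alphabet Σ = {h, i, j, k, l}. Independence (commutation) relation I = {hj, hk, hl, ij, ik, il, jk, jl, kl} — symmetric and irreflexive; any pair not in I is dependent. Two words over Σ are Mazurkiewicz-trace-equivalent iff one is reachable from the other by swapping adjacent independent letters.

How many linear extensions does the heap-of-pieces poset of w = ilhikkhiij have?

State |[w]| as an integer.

2520

drop 0:i onto floor
drop 1:l onto floor
drop 2:h onto {0:i}
drop 3:i onto {2:h}
drop 4:k onto floor
drop 5:k onto {4:k}
drop 6:h onto {3:i}
drop 7:i onto {6:h}
drop 8:i onto {7:i}
drop 9:j onto floor
ground layer = {0:i, 1:l, 4:k, 9:j}
drop-orders for the pieces not yet dropped (sum over which currently-grounded one goes next):
  1 to go: {1} 1  {5} 1  {8} 1  {9} 1
  2 to go: {1,5} 2  {1,8} 2  {1,9} 2  {4,5} 1  {5,8} 2  {5,9} 2  {7,8} 1  {8,9} 2
  3 to go: {1,4,5} 3  {1,5,8} 6  {1,5,9} 6  {1,7,8} 3  {1,8,9} 6  {4,5,8} 3  {4,5,9} 3  {5,7,8} 3  {5,8,9} 6  {6,7,8} 1  {7,8,9} 3
  4 to go: {1,4,5,8} 12  {1,4,5,9} 12  {1,5,7,8} 12  {1,5,8,9} 24  {1,6,7,8} 4  {1,7,8,9} 12  {3,6,7,8} 1  {4,5,7,8} 6  {4,5,8,9} 12  {5,6,7,8} 4  {5,7,8,9} 12  {6,7,8,9} 4
  5 to go: {1,3,6,7,8} 5  {1,4,5,7,8} 30  {1,4,5,8,9} 60  {1,5,6,7,8} 20  {1,5,7,8,9} 60  {1,6,7,8,9} 20  {2,3,6,7,8} 1  {3,5,6,7,8} 5  {3,6,7,8,9} 5  {4,5,6,7,8} 10  {4,5,7,8,9} 30  {5,6,7,8,9} 20
  6 to go: {0,2,3,6,7,8} 1  {1,2,3,6,7,8} 6  {1,3,5,6,7,8} 30  {1,3,6,7,8,9} 30  {1,4,5,6,7,8} 60  {1,4,5,7,8,9} 180  {1,5,6,7,8,9} 120  {2,3,5,6,7,8} 6  {2,3,6,7,8,9} 6  {3,4,5,6,7,8} 15  {3,5,6,7,8,9} 30  {4,5,6,7,8,9} 60
  7 to go: {0,1,2,3,6,7,8} 7  {0,2,3,5,6,7,8} 7  {0,2,3,6,7,8,9} 7  {1,2,3,5,6,7,8} 42  {1,2,3,6,7,8,9} 42  {1,3,4,5,6,7,8} 105  {1,3,5,6,7,8,9} 210  {1,4,5,6,7,8,9} 420  {2,3,4,5,6,7,8} 21  {2,3,5,6,7,8,9} 42  {3,4,5,6,7,8,9} 105
  8 to go: {0,1,2,3,5,6,7,8} 56  {0,1,2,3,6,7,8,9} 56  {0,2,3,4,5,6,7,8} 28  {0,2,3,5,6,7,8,9} 56  {1,2,3,4,5,6,7,8} 168  {1,2,3,5,6,7,8,9} 336  {1,3,4,5,6,7,8,9} 840  {2,3,4,5,6,7,8,9} 168
  if 0:i drops first: 1512 orders
  if 1:l drops first: 252 orders
  if 4:k drops first: 504 orders
  if 9:j drops first: 252 orders
heap linearizations: 2520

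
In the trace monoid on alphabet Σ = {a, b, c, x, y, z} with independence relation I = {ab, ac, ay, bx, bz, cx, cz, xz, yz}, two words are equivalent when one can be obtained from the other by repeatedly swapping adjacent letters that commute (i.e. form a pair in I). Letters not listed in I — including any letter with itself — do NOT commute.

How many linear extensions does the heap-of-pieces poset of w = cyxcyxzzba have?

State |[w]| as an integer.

piece 0:c — minimal
piece 1:y rests on {0:c}
piece 2:x rests on {1:y}
piece 3:c rests on {1:y}
piece 4:y rests on {2:x, 3:c}
piece 5:x rests on {4:y}
piece 6:z — minimal
piece 7:z rests on {6:z}
piece 8:b rests on {4:y}
piece 9:a rests on {5:x, 7:z}
minimal pieces: {0:c, 6:z}
ways to finish when only these pieces remain (= sum over removing one remaining piece with nothing left below it):
  1 left: {8}→1  {9}→1
  2 left: {5,9}→1  {7,9}→1  {8,9}→2
  3 left: {5,7,9}→2  {5,8,9}→3  {6,7,9}→1  {7,8,9}→3
  4 left: {4,5,8,9}→3  {5,6,7,9}→3  {5,7,8,9}→8  {6,7,8,9}→4
  5 left: {2,4,5,8,9}→3  {3,4,5,8,9}→3  {4,5,7,8,9}→11  {5,6,7,8,9}→15
  6 left: {2,3,4,5,8,9}→6  {2,4,5,7,8,9}→14  {3,4,5,7,8,9}→14  {4,5,6,7,8,9}→26
  7 left: {1,2,3,4,5,8,9}→6  {2,3,4,5,7,8,9}→34  {2,4,5,6,7,8,9}→40  {3,4,5,6,7,8,9}→40
  8 left: {0,1,2,3,4,5,8,9}→6  {1,2,3,4,5,7,8,9}→40  {2,3,4,5,6,7,8,9}→114
  placing 0:c first → 154 extensions
  placing 6:z first → 46 extensions
total linear extensions = 200

200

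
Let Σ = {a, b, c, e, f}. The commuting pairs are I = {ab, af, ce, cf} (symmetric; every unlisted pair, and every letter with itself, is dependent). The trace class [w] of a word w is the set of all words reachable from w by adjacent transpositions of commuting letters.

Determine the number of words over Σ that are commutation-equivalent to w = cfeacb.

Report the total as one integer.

#0=c has no predecessor
#1=f has no predecessor
#2=e depends on [1:f]
#3=a depends on [0:c, 2:e]
#4=c depends on [3:a]
#5=b depends on [4:c]
sources: [0:c, 1:f]
N(rest) = Σ N(rest − s) over sources s of rest; N(one piece) = 1:
  size 1 → [5]=1
  size 2 → [4,5]=1
  size 3 → [3,4,5]=1
  size 4 → [0,3,4,5]=1  [2,3,4,5]=1
  first=0(c) contributes 1
  first=1(f) contributes 2
|[w]| = 3

3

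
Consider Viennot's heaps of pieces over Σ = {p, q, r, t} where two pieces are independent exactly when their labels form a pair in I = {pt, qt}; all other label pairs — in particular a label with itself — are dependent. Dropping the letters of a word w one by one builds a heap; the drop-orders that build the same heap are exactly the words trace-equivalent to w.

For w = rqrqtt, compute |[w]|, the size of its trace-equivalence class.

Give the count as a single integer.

3

piece 0:r — minimal
piece 1:q rests on {0:r}
piece 2:r rests on {1:q}
piece 3:q rests on {2:r}
piece 4:t rests on {2:r}
piece 5:t rests on {4:t}
minimal pieces: {0:r}
ways to finish when only these pieces remain (= sum over removing one remaining piece with nothing left below it):
  1 left: {3}→1  {5}→1
  2 left: {3,5}→2  {4,5}→1
  3 left: {3,4,5}→3
  4 left: {2,3,4,5}→3
  placing 0:r first → 3 extensions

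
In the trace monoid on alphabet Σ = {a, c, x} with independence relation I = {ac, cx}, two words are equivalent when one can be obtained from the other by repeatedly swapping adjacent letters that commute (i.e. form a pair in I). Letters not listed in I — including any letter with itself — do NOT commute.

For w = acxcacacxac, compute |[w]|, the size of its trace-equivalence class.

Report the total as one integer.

0(a) covers ∅
1(c) covers ∅
2(x) covers 0:a
3(c) covers 1:c
4(a) covers 2:x
5(c) covers 3:c
6(a) covers 4:a
7(c) covers 5:c
8(x) covers 6:a
9(a) covers 8:x
10(c) covers 7:c
floor of heap: 0:a, 1:c
completions by unplaced set U, small U first (add the entries for U minus each lowest piece of U):
  |U|=1: {9}:1  {10}:1
  |U|=2: {7,10}:1  {8,9}:1  {9,10}:2
  |U|=3: {5,7,10}:1  {6,8,9}:1  {7,9,10}:3  {8,9,10}:3
  |U|=4: {3,5,7,10}:1  {4,6,8,9}:1  {5,7,9,10}:4  {6,8,9,10}:4  {7,8,9,10}:6
  |U|=5: {1,3,5,7,10}:1  {2,4,6,8,9}:1  {3,5,7,9,10}:5  {4,6,8,9,10}:5  {5,7,8,9,10}:10  {6,7,8,9,10}:10
  |U|=6: {0,2,4,6,8,9}:1  {1,3,5,7,9,10}:6  {2,4,6,8,9,10}:6  {3,5,7,8,9,10}:15  {4,6,7,8,9,10}:15  {5,6,7,8,9,10}:20
  |U|=7: {0,2,4,6,8,9,10}:7  {1,3,5,7,8,9,10}:21  {2,4,6,7,8,9,10}:21  {3,5,6,7,8,9,10}:35  {4,5,6,7,8,9,10}:35
  |U|=8: {0,2,4,6,7,8,9,10}:28  {1,3,5,6,7,8,9,10}:56  {2,4,5,6,7,8,9,10}:56  {3,4,5,6,7,8,9,10}:70
  |U|=9: {0,2,4,5,6,7,8,9,10}:84  {1,3,4,5,6,7,8,9,10}:126  {2,3,4,5,6,7,8,9,10}:126
  start at 0(a): 252
  start at 1(c): 210
sum over floor = 462

462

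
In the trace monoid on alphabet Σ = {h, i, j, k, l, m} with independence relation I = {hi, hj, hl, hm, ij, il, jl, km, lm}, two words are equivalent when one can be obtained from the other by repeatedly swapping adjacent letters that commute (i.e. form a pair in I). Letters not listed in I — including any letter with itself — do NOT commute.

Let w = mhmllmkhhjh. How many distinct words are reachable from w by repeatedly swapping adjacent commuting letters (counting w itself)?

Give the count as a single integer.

885

drop 0:m onto floor
drop 1:h onto floor
drop 2:m onto {0:m}
drop 3:l onto floor
drop 4:l onto {3:l}
drop 5:m onto {2:m}
drop 6:k onto {1:h, 4:l}
drop 7:h onto {6:k}
drop 8:h onto {7:h}
drop 9:j onto {5:m, 6:k}
drop 10:h onto {8:h}
ground layer = {0:m, 1:h, 3:l}
drop-orders for the pieces not yet dropped (sum over which currently-grounded one goes next):
  1 to go: {9} 1  {10} 1
  2 to go: {5,9} 1  {8,10} 1  {9,10} 2
  3 to go: {2,5,9} 1  {5,9,10} 3  {7,8,10} 1  {8,9,10} 3
  4 to go: {0,2,5,9} 1  {2,5,9,10} 4  {5,8,9,10} 6  {7,8,9,10} 4
  5 to go: {0,2,5,9,10} 5  {2,5,8,9,10} 10  {5,7,8,9,10} 10  {6,7,8,9,10} 4
  6 to go: {0,2,5,8,9,10} 15  {1,6,7,8,9,10} 4  {2,5,7,8,9,10} 20  {4,6,7,8,9,10} 4  {5,6,7,8,9,10} 14
  7 to go: {0,2,5,7,8,9,10} 35  {1,4,6,7,8,9,10} 8  {1,5,6,7,8,9,10} 18  {2,5,6,7,8,9,10} 34  {3,4,6,7,8,9,10} 4  {4,5,6,7,8,9,10} 18
  8 to go: {0,2,5,6,7,8,9,10} 69  {1,2,5,6,7,8,9,10} 52  {1,3,4,6,7,8,9,10} 12  {1,4,5,6,7,8,9,10} 44  {2,4,5,6,7,8,9,10} 52  {3,4,5,6,7,8,9,10} 22
  9 to go: {0,1,2,5,6,7,8,9,10} 121  {0,2,4,5,6,7,8,9,10} 121  {1,2,4,5,6,7,8,9,10} 148  {1,3,4,5,6,7,8,9,10} 78  {2,3,4,5,6,7,8,9,10} 74
  if 0:m drops first: 300 orders
  if 1:h drops first: 195 orders
  if 3:l drops first: 390 orders
heap linearizations: 885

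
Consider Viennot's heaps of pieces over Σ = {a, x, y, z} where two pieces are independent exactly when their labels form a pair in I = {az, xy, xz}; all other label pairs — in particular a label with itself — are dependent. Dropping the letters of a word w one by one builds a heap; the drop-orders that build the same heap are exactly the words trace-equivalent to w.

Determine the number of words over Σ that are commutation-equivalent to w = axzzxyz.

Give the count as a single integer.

piece 0:a — minimal
piece 1:x rests on {0:a}
piece 2:z — minimal
piece 3:z rests on {2:z}
piece 4:x rests on {1:x}
piece 5:y rests on {0:a, 3:z}
piece 6:z rests on {5:y}
minimal pieces: {0:a, 2:z}
ways to finish when only these pieces remain (= sum over removing one remaining piece with nothing left below it):
  1 left: {4}→1  {6}→1
  2 left: {1,4}→1  {4,6}→2  {5,6}→1
  3 left: {1,4,6}→3  {3,5,6}→1  {4,5,6}→3
  4 left: {1,4,5,6}→6  {2,3,5,6}→1  {3,4,5,6}→4
  5 left: {0,1,4,5,6}→6  {1,3,4,5,6}→10  {2,3,4,5,6}→5
  placing 0:a first → 15 extensions
  placing 2:z first → 16 extensions
total linear extensions = 31

31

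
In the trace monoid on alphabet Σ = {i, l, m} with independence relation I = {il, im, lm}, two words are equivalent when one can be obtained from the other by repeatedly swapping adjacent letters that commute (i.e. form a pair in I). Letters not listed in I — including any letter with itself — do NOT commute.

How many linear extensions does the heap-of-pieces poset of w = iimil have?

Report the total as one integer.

20

0(i) covers ∅
1(i) covers 0:i
2(m) covers ∅
3(i) covers 1:i
4(l) covers ∅
floor of heap: 0:i, 2:m, 4:l
completions by unplaced set U, small U first (add the entries for U minus each lowest piece of U):
  |U|=1: {2}:1  {3}:1  {4}:1
  |U|=2: {1,3}:1  {2,3}:2  {2,4}:2  {3,4}:2
  |U|=3: {0,1,3}:1  {1,2,3}:3  {1,3,4}:3  {2,3,4}:6
  start at 0(i): 12
  start at 2(m): 4
  start at 4(l): 4
sum over floor = 20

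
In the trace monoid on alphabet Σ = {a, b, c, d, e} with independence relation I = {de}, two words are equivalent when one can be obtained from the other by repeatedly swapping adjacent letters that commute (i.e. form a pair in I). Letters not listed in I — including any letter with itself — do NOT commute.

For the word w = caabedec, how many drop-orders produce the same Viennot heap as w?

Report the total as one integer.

3

drop 0:c onto floor
drop 1:a onto {0:c}
drop 2:a onto {1:a}
drop 3:b onto {2:a}
drop 4:e onto {3:b}
drop 5:d onto {3:b}
drop 6:e onto {4:e}
drop 7:c onto {5:d, 6:e}
ground layer = {0:c}
drop-orders for the pieces not yet dropped (sum over which currently-grounded one goes next):
  1 to go: {7} 1
  2 to go: {5,7} 1  {6,7} 1
  3 to go: {4,6,7} 1  {5,6,7} 2
  4 to go: {4,5,6,7} 3
  5 to go: {3,4,5,6,7} 3
  6 to go: {2,3,4,5,6,7} 3
  if 0:c drops first: 3 orders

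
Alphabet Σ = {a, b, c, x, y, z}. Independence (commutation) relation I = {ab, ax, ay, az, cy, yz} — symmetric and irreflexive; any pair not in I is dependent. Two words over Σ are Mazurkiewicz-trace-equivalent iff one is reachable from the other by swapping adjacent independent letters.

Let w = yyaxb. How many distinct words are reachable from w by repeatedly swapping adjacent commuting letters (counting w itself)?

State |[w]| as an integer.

5

0(y) covers ∅
1(y) covers 0:y
2(a) covers ∅
3(x) covers 1:y
4(b) covers 3:x
floor of heap: 0:y, 2:a
completions by unplaced set U, small U first (add the entries for U minus each lowest piece of U):
  |U|=1: {2}:1  {4}:1
  |U|=2: {2,4}:2  {3,4}:1
  |U|=3: {1,3,4}:1  {2,3,4}:3
  start at 0(y): 4
  start at 2(a): 1
sum over floor = 5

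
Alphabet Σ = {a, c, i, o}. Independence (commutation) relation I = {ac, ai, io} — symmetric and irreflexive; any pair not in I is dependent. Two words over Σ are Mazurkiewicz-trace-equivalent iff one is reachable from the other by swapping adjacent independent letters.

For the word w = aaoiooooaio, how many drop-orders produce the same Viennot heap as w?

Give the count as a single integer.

55

0(a) covers ∅
1(a) covers 0:a
2(o) covers 1:a
3(i) covers ∅
4(o) covers 2:o
5(o) covers 4:o
6(o) covers 5:o
7(o) covers 6:o
8(a) covers 7:o
9(i) covers 3:i
10(o) covers 8:a
floor of heap: 0:a, 3:i
completions by unplaced set U, small U first (add the entries for U minus each lowest piece of U):
  |U|=1: {9}:1  {10}:1
  |U|=2: {3,9}:1  {8,10}:1  {9,10}:2
  |U|=3: {3,9,10}:3  {7,8,10}:1  {8,9,10}:3
  |U|=4: {3,8,9,10}:6  {6,7,8,10}:1  {7,8,9,10}:4
  |U|=5: {3,7,8,9,10}:10  {5,6,7,8,10}:1  {6,7,8,9,10}:5
  |U|=6: {3,6,7,8,9,10}:15  {4,5,6,7,8,10}:1  {5,6,7,8,9,10}:6
  |U|=7: {2,4,5,6,7,8,10}:1  {3,5,6,7,8,9,10}:21  {4,5,6,7,8,9,10}:7
  |U|=8: {1,2,4,5,6,7,8,10}:1  {2,4,5,6,7,8,9,10}:8  {3,4,5,6,7,8,9,10}:28
  |U|=9: {0,1,2,4,5,6,7,8,10}:1  {1,2,4,5,6,7,8,9,10}:9  {2,3,4,5,6,7,8,9,10}:36
  start at 0(a): 45
  start at 3(i): 10
sum over floor = 55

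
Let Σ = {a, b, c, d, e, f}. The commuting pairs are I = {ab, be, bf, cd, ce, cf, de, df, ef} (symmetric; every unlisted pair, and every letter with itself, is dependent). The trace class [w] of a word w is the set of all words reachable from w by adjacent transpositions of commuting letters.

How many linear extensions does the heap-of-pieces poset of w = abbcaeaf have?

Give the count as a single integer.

0(a) covers ∅
1(b) covers ∅
2(b) covers 1:b
3(c) covers 0:a, 2:b
4(a) covers 3:c
5(e) covers 4:a
6(a) covers 5:e
7(f) covers 6:a
floor of heap: 0:a, 1:b
completions by unplaced set U, small U first (add the entries for U minus each lowest piece of U):
  |U|=1: {7}:1
  |U|=2: {6,7}:1
  |U|=3: {5,6,7}:1
  |U|=4: {4,5,6,7}:1
  |U|=5: {3,4,5,6,7}:1
  |U|=6: {0,3,4,5,6,7}:1  {2,3,4,5,6,7}:1
  start at 0(a): 1
  start at 1(b): 2
sum over floor = 3

3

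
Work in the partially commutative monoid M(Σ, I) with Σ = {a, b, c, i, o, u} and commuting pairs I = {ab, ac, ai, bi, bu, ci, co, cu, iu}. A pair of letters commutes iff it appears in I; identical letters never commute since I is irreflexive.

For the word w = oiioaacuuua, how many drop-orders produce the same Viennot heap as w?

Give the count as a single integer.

piece 0:o — minimal
piece 1:i rests on {0:o}
piece 2:i rests on {1:i}
piece 3:o rests on {2:i}
piece 4:a rests on {3:o}
piece 5:a rests on {4:a}
piece 6:c — minimal
piece 7:u rests on {5:a}
piece 8:u rests on {7:u}
piece 9:u rests on {8:u}
piece 10:a rests on {9:u}
minimal pieces: {0:o, 6:c}
ways to finish when only these pieces remain (= sum over removing one remaining piece with nothing left below it):
  1 left: {6}→1  {10}→1
  2 left: {6,10}→2  {9,10}→1
  3 left: {6,9,10}→3  {8,9,10}→1
  4 left: {6,8,9,10}→4  {7,8,9,10}→1
  5 left: {5,7,8,9,10}→1  {6,7,8,9,10}→5
  6 left: {4,5,7,8,9,10}→1  {5,6,7,8,9,10}→6
  7 left: {3,4,5,7,8,9,10}→1  {4,5,6,7,8,9,10}→7
  8 left: {2,3,4,5,7,8,9,10}→1  {3,4,5,6,7,8,9,10}→8
  9 left: {1,2,3,4,5,7,8,9,10}→1  {2,3,4,5,6,7,8,9,10}→9
  placing 0:o first → 10 extensions
  placing 6:c first → 1 extensions
total linear extensions = 11

11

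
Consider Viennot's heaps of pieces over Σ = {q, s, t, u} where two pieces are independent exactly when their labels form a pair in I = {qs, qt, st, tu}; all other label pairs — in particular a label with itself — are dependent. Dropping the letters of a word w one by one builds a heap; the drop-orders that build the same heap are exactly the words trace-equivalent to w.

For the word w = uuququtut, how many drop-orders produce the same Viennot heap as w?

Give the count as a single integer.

drop 0:u onto floor
drop 1:u onto {0:u}
drop 2:q onto {1:u}
drop 3:u onto {2:q}
drop 4:q onto {3:u}
drop 5:u onto {4:q}
drop 6:t onto floor
drop 7:u onto {5:u}
drop 8:t onto {6:t}
ground layer = {0:u, 6:t}
drop-orders for the pieces not yet dropped (sum over which currently-grounded one goes next):
  1 to go: {7} 1  {8} 1
  2 to go: {5,7} 1  {6,8} 1  {7,8} 2
  3 to go: {4,5,7} 1  {5,7,8} 3  {6,7,8} 3
  4 to go: {3,4,5,7} 1  {4,5,7,8} 4  {5,6,7,8} 6
  5 to go: {2,3,4,5,7} 1  {3,4,5,7,8} 5  {4,5,6,7,8} 10
  6 to go: {1,2,3,4,5,7} 1  {2,3,4,5,7,8} 6  {3,4,5,6,7,8} 15
  7 to go: {0,1,2,3,4,5,7} 1  {1,2,3,4,5,7,8} 7  {2,3,4,5,6,7,8} 21
  if 0:u drops first: 28 orders
  if 6:t drops first: 8 orders
heap linearizations: 36

36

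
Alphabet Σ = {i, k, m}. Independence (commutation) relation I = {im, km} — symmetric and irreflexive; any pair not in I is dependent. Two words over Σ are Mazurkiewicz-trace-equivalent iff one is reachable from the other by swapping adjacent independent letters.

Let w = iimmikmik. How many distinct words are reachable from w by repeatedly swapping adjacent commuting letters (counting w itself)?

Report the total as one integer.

84

piece 0:i — minimal
piece 1:i rests on {0:i}
piece 2:m — minimal
piece 3:m rests on {2:m}
piece 4:i rests on {1:i}
piece 5:k rests on {4:i}
piece 6:m rests on {3:m}
piece 7:i rests on {5:k}
piece 8:k rests on {7:i}
minimal pieces: {0:i, 2:m}
ways to finish when only these pieces remain (= sum over removing one remaining piece with nothing left below it):
  1 left: {6}→1  {8}→1
  2 left: {3,6}→1  {6,8}→2  {7,8}→1
  3 left: {2,3,6}→1  {3,6,8}→3  {5,7,8}→1  {6,7,8}→3
  4 left: {2,3,6,8}→4  {3,6,7,8}→6  {4,5,7,8}→1  {5,6,7,8}→4
  5 left: {1,4,5,7,8}→1  {2,3,6,7,8}→10  {3,5,6,7,8}→10  {4,5,6,7,8}→5
  6 left: {0,1,4,5,7,8}→1  {1,4,5,6,7,8}→6  {2,3,5,6,7,8}→20  {3,4,5,6,7,8}→15
  7 left: {0,1,4,5,6,7,8}→7  {1,3,4,5,6,7,8}→21  {2,3,4,5,6,7,8}→35
  placing 0:i first → 56 extensions
  placing 2:m first → 28 extensions
total linear extensions = 84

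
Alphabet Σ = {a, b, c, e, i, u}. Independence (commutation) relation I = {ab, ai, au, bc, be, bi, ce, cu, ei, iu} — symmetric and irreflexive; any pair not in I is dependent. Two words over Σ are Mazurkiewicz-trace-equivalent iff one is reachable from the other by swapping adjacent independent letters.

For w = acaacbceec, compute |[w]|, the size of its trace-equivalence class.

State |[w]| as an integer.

piece 0:a — minimal
piece 1:c rests on {0:a}
piece 2:a rests on {1:c}
piece 3:a rests on {2:a}
piece 4:c rests on {3:a}
piece 5:b — minimal
piece 6:c rests on {4:c}
piece 7:e rests on {3:a}
piece 8:e rests on {7:e}
piece 9:c rests on {6:c}
minimal pieces: {0:a, 5:b}
ways to finish when only these pieces remain (= sum over removing one remaining piece with nothing left below it):
  1 left: {5}→1  {8}→1  {9}→1
  2 left: {5,8}→2  {5,9}→2  {6,9}→1  {7,8}→1  {8,9}→2
  3 left: {4,6,9}→1  {5,6,9}→3  {5,7,8}→3  {5,8,9}→6  {6,8,9}→3  {7,8,9}→3
  4 left: {4,5,6,9}→4  {4,6,8,9}→4  {5,6,8,9}→12  {5,7,8,9}→12  {6,7,8,9}→6
  5 left: {4,5,6,8,9}→20  {4,6,7,8,9}→10  {5,6,7,8,9}→30
  6 left: {3,4,6,7,8,9}→10  {4,5,6,7,8,9}→60
  7 left: {2,3,4,6,7,8,9}→10  {3,4,5,6,7,8,9}→70
  8 left: {1,2,3,4,6,7,8,9}→10  {2,3,4,5,6,7,8,9}→80
  placing 0:a first → 90 extensions
  placing 5:b first → 10 extensions
total linear extensions = 100

100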